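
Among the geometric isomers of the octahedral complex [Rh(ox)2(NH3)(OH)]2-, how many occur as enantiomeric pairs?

An octahedron has six vertices in three trans pairs; every non-trans pair is cis.
Each ox is bidentate and must span two cis positions.
There are 2 geometric isomers: NH3 and OH mutually trans; NH3 and OH mutually cis (chiral).
One of these lacks any improper symmetry element and so occurs as an enantiomeric pair, giving 2 + 1 = 3 stereoisomers in total.

1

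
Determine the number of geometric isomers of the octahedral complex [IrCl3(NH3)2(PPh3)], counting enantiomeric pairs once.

3

An octahedron has six vertices in three trans pairs; every non-trans pair is cis.
Working through the distinct placements yields 3 geometric isomers: Cl mer, NH3 cis; Cl mer, NH3 trans; Cl fac, NH3 cis.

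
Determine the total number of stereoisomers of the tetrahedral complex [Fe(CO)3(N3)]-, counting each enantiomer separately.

1

Only one geometric arrangement is possible.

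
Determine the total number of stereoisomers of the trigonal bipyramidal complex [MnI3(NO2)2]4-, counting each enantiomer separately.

Systematic placement gives 3 geometric isomers: NO2 both equatorial; NO2 one axial, one equatorial; NO2 both axial.
Each arrangement has an internal mirror plane or centre of symmetry, so none is chiral.

3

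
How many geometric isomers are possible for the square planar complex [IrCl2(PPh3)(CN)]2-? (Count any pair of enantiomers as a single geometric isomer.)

Working through the distinct placements yields 2 geometric isomers: Cl cis; Cl trans.

2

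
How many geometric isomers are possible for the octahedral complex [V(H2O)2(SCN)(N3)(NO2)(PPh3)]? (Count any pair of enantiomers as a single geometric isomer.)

9

The six octahedral sites form three mutually perpendicular trans pairs.
Exhaustive case analysis gives 9 geometric isomers.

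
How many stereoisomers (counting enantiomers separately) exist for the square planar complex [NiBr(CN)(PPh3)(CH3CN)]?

In a square planar complex each vertex has one trans partner and two cis neighbours.
There are 3 geometric isomers: (Br/CN trans, CH3CN/PPh3 trans); (Br/PPh3 trans, CH3CN/CN trans); (Br/CH3CN trans, CN/PPh3 trans).
Each arrangement has an internal mirror plane or centre of symmetry, so none is chiral.

3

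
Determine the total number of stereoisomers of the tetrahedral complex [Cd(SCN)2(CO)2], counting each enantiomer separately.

1

In a tetrahedral complex all four positions are equivalent and every pair of ligands is adjacent — there is no cis/trans distinction.
Only one geometric arrangement is possible.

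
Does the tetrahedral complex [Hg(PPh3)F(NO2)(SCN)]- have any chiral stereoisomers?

All four vertices of a tetrahedron are equivalent and mutually adjacent, so cis/trans isomerism cannot arise.
Only one geometric arrangement is possible; it has no improper symmetry element, so it exists as a pair of enantiomers (2 stereoisomers).

yes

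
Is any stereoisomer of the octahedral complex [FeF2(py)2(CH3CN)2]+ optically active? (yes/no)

In an octahedral complex each vertex has one trans partner and four cis neighbours.
Working through the distinct placements yields 5 geometric isomers: F trans, py trans, CH3CN trans; F cis, py cis, CH3CN trans; F cis, py trans, CH3CN cis; F cis, py cis, CH3CN cis (chiral); F trans, py cis, CH3CN cis.
One of these lacks any improper symmetry element and so occurs as an enantiomeric pair, giving 5 + 1 = 6 stereoisomers in total.

yes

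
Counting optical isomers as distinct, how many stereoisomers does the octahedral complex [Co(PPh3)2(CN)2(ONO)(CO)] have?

8

An octahedron has six vertices in three trans pairs; every non-trans pair is cis.
Working through the distinct placements yields 6 geometric isomers: PPh3 trans, CN trans; PPh3 cis, CN trans; PPh3 trans, CN cis; PPh3 cis, CN cis (3 arrangements, 2 chiral).
Of these, 2 lack any improper symmetry element and so occur as enantiomeric pairs, giving 6 + 2 = 8 stereoisomers in total.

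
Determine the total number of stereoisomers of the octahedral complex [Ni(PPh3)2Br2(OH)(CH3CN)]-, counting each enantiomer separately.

The distinct arrangements are (6 in all): PPh3 trans, Br trans; PPh3 cis, Br trans; PPh3 trans, Br cis; PPh3 cis, Br cis (3 arrangements, 2 chiral).
Of these, 2 lack any improper symmetry element and so occur as enantiomeric pairs, giving 6 + 2 = 8 stereoisomers in total.

8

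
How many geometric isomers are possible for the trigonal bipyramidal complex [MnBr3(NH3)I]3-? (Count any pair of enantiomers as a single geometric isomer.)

4

In a trigonal bipyramid the two axial positions differ from the three equatorial ones.
Working through the distinct placements yields 4 geometric isomers: NH3 equatorial, I equatorial; NH3 equatorial, I axial; NH3 axial, I equatorial; NH3 axial, I axial.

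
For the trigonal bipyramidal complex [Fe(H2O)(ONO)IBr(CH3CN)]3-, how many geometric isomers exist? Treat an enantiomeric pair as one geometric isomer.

10

A trigonal bipyramid has two axial and three equatorial sites, which are chemically inequivalent.
Systematic enumeration (placing each ligand type in turn and discarding arrangements equivalent by rotation or reflection) gives 10 geometric isomers.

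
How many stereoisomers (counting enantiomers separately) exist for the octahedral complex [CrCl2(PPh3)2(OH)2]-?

6

In an octahedral complex each vertex has one trans partner and four cis neighbours.
The distinct arrangements are (5 in all): Cl trans, PPh3 trans, OH trans; Cl trans, PPh3 cis, OH cis; Cl cis, PPh3 trans, OH cis; Cl cis, PPh3 cis, OH cis (chiral); Cl cis, PPh3 cis, OH trans.
One of these lacks any improper symmetry element and so occurs as an enantiomeric pair, giving 5 + 1 = 6 stereoisomers in total.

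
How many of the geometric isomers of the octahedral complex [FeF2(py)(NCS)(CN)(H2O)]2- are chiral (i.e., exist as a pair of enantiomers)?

6

In an octahedral complex each vertex has one trans partner and four cis neighbours.
Systematic enumeration (placing each ligand type in turn and discarding arrangements equivalent by rotation or reflection) gives 9 geometric isomers.
Of these, 6 lack any improper symmetry element and so occur as enantiomeric pairs, giving 9 + 6 = 15 stereoisomers in total.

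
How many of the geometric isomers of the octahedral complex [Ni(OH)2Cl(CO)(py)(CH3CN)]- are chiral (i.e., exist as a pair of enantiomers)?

In an octahedral complex each vertex has one trans partner and four cis neighbours.
Exhaustive case analysis gives 9 geometric isomers.
Of these, 6 lack any improper symmetry element and so occur as enantiomeric pairs, giving 9 + 6 = 15 stereoisomers in total.

6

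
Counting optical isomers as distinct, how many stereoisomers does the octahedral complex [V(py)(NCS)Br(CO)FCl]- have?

The six octahedral sites form three mutually perpendicular trans pairs.
Systematic enumeration (placing each ligand type in turn and discarding arrangements equivalent by rotation or reflection) gives 15 geometric isomers.
Of these, 15 lack any improper symmetry element and so occur as enantiomeric pairs, giving 15 + 15 = 30 stereoisomers in total.

30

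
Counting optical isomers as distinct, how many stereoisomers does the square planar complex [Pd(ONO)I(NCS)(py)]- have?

3

A square has two trans pairs of vertices; adjacent vertices are cis.
Systematic placement gives 3 geometric isomers: (I/ONO trans, NCS/py trans); (I/py trans, NCS/ONO trans); (I/NCS trans, ONO/py trans).
Each arrangement has an internal mirror plane or centre of symmetry, so none is chiral.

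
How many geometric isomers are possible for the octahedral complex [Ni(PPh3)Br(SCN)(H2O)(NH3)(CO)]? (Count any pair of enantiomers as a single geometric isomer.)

An octahedron has six vertices in three trans pairs; every non-trans pair is cis.
Exhaustive case analysis gives 15 geometric isomers.

15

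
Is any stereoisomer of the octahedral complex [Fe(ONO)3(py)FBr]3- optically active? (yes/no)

In an octahedral complex each vertex has one trans partner and four cis neighbours.
There are 4 geometric isomers: ONO mer (3 arrangements); ONO fac (chiral).
One of these lacks any improper symmetry element and so occurs as an enantiomeric pair, giving 4 + 1 = 5 stereoisomers in total.

yes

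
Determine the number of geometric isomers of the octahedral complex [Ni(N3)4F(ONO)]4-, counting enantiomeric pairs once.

In an octahedral complex each vertex has one trans partner and four cis neighbours.
Systematic placement gives 2 geometric isomers: F and ONO mutually cis; F and ONO mutually trans.

2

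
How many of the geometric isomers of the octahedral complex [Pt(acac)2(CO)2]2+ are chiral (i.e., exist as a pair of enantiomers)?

In an octahedral complex each vertex has one trans partner and four cis neighbours.
Each acac is bidentate and must span two cis positions.
The distinct arrangements are (2 in all): CO trans; CO cis (chiral).
One of these lacks any improper symmetry element and so occurs as an enantiomeric pair, giving 2 + 1 = 3 stereoisomers in total.

1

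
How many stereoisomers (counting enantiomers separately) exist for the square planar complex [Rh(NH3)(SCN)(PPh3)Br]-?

3

The distinct arrangements are (3 in all): (Br/PPh3 trans, NH3/SCN trans); (Br/SCN trans, NH3/PPh3 trans); (Br/NH3 trans, PPh3/SCN trans).
Each arrangement has an internal mirror plane or centre of symmetry, so none is chiral.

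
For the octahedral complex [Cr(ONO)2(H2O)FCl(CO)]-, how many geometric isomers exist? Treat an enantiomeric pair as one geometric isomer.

9

An octahedron has six vertices in three trans pairs; every non-trans pair is cis.
Systematic enumeration (placing each ligand type in turn and discarding arrangements equivalent by rotation or reflection) gives 9 geometric isomers.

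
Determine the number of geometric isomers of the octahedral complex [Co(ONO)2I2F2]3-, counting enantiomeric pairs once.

5

The six octahedral sites form three mutually perpendicular trans pairs.
There are 5 geometric isomers: ONO trans, I trans, F trans; ONO cis, I cis, F trans; ONO trans, I cis, F cis; ONO cis, I cis, F cis (chiral); ONO cis, I trans, F cis.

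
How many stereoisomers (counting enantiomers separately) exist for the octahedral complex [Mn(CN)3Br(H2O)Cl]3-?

Systematic placement gives 4 geometric isomers: CN mer (3 arrangements); CN fac (chiral).
One of these lacks any improper symmetry element and so occurs as an enantiomeric pair, giving 4 + 1 = 5 stereoisomers in total.

5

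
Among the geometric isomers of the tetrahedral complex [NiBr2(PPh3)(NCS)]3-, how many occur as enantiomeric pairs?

Only one geometric arrangement is possible.

0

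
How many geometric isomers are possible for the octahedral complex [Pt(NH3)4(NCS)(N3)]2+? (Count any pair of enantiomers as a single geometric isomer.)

There are 2 geometric isomers: NCS and N3 mutually trans; NCS and N3 mutually cis.

2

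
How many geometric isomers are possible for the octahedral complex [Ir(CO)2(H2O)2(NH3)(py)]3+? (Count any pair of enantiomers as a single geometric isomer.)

An octahedron has six vertices in three trans pairs; every non-trans pair is cis.
The distinct arrangements are (6 in all): CO trans, H2O trans; CO trans, H2O cis; CO cis, H2O cis (3 arrangements, 2 chiral); CO cis, H2O trans.

6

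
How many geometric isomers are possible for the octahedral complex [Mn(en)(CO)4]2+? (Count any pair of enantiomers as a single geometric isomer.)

An octahedron has six vertices in three trans pairs; every non-trans pair is cis.
Each en is bidentate and must span two cis positions.
Only one geometric arrangement is possible.

1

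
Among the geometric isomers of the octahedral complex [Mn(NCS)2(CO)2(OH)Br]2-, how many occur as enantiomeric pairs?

2

The six octahedral sites form three mutually perpendicular trans pairs.
The distinct arrangements are (6 in all): NCS cis, CO cis (3 arrangements, 2 chiral); NCS trans, CO cis; NCS cis, CO trans; NCS trans, CO trans.
Of these, 2 lack any improper symmetry element and so occur as enantiomeric pairs, giving 6 + 2 = 8 stereoisomers in total.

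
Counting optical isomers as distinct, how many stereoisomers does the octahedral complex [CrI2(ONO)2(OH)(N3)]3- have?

The six octahedral sites form three mutually perpendicular trans pairs.
Working through the distinct placements yields 6 geometric isomers: I trans, ONO trans; I trans, ONO cis; I cis, ONO trans; I cis, ONO cis (3 arrangements, 2 chiral).
Of these, 2 lack any improper symmetry element and so occur as enantiomeric pairs, giving 6 + 2 = 8 stereoisomers in total.

8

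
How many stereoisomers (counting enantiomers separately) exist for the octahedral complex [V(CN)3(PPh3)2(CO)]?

There are 3 geometric isomers: CN mer, PPh3 trans; CN mer, PPh3 cis; CN fac, PPh3 cis.
Each arrangement has an internal mirror plane or centre of symmetry, so none is chiral.

3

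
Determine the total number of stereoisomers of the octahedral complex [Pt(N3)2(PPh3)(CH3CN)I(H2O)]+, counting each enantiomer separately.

The six octahedral sites form three mutually perpendicular trans pairs.
Exhaustive case analysis gives 9 geometric isomers.
Of these, 6 lack any improper symmetry element and so occur as enantiomeric pairs, giving 9 + 6 = 15 stereoisomers in total.

15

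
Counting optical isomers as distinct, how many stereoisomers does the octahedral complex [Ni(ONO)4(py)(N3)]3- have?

Working through the distinct placements yields 2 geometric isomers: py and N3 mutually cis; py and N3 mutually trans.
Each arrangement has an internal mirror plane or centre of symmetry, so none is chiral.

2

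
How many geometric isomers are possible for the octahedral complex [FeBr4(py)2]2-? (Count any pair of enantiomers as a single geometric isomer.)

The six octahedral sites form three mutually perpendicular trans pairs.
Working through the distinct placements yields 2 geometric isomers: py trans; py cis.

2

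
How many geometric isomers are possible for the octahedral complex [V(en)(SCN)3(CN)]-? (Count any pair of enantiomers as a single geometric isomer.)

Each en is bidentate and must span two cis positions.
There are 2 geometric isomers: SCN fac; SCN mer.

2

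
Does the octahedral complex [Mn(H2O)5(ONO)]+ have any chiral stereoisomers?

The six octahedral sites form three mutually perpendicular trans pairs.
Only one geometric arrangement is possible.

no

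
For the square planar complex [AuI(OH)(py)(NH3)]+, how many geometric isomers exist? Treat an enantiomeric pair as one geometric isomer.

The distinct arrangements are (3 in all): (I/OH trans, NH3/py trans); (I/py trans, NH3/OH trans); (I/NH3 trans, OH/py trans).

3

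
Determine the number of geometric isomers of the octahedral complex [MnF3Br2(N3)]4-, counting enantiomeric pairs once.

3

An octahedron has six vertices in three trans pairs; every non-trans pair is cis.
There are 3 geometric isomers: F mer, Br trans; F fac, Br cis; F mer, Br cis.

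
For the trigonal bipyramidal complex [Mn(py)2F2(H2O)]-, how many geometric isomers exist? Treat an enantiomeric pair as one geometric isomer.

A trigonal bipyramid has two axial and three equatorial sites, which are chemically inequivalent.
Systematic enumeration (placing each ligand type in turn and discarding arrangements equivalent by rotation or reflection) gives 5 geometric isomers.

5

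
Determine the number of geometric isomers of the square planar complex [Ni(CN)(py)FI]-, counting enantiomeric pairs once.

3

In a square planar complex each vertex has one trans partner and two cis neighbours.
Working through the distinct placements yields 3 geometric isomers: (CN/I trans, F/py trans); (CN/py trans, F/I trans); (CN/F trans, I/py trans).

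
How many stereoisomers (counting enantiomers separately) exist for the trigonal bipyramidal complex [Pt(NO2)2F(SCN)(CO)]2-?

A trigonal bipyramid has two axial and three equatorial sites, which are chemically inequivalent.
Exhaustive case analysis gives 7 geometric isomers.
Of these, 3 lack any improper symmetry element and so occur as enantiomeric pairs, giving 7 + 3 = 10 stereoisomers in total.

10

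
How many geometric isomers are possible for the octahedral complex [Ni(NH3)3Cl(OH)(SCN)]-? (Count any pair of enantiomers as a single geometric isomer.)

4

The six octahedral sites form three mutually perpendicular trans pairs.
The distinct arrangements are (4 in all): NH3 mer (3 arrangements); NH3 fac (chiral).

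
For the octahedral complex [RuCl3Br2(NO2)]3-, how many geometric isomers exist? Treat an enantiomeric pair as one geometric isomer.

In an octahedral complex each vertex has one trans partner and four cis neighbours.
Systematic placement gives 3 geometric isomers: Cl mer, Br trans; Cl fac, Br cis; Cl mer, Br cis.

3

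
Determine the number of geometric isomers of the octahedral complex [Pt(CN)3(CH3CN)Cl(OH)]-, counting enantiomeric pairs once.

4

The six octahedral sites form three mutually perpendicular trans pairs.
There are 4 geometric isomers: CN mer (3 arrangements); CN fac (chiral).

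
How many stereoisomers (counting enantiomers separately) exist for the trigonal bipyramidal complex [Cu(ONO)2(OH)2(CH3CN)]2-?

6

A trigonal bipyramid has two axial and three equatorial sites, which are chemically inequivalent.
Systematic enumeration (placing each ligand type in turn and discarding arrangements equivalent by rotation or reflection) gives 5 geometric isomers.
One of these lacks any improper symmetry element and so occurs as an enantiomeric pair, giving 5 + 1 = 6 stereoisomers in total.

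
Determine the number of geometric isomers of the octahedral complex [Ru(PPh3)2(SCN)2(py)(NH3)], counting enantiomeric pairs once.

An octahedron has six vertices in three trans pairs; every non-trans pair is cis.
Working through the distinct placements yields 6 geometric isomers: PPh3 cis, SCN cis (3 arrangements, 2 chiral); PPh3 cis, SCN trans; PPh3 trans, SCN cis; PPh3 trans, SCN trans.

6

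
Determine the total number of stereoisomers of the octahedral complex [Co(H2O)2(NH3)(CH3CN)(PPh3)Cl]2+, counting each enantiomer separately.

The six octahedral sites form three mutually perpendicular trans pairs.
Systematic enumeration (placing each ligand type in turn and discarding arrangements equivalent by rotation or reflection) gives 9 geometric isomers.
Of these, 6 lack any improper symmetry element and so occur as enantiomeric pairs, giving 9 + 6 = 15 stereoisomers in total.

15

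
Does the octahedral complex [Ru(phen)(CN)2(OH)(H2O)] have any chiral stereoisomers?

The six octahedral sites form three mutually perpendicular trans pairs.
Each phen is bidentate and must span two cis positions.
Systematic placement gives 4 geometric isomers: CN trans; CN cis (3 arrangements, 2 chiral).
Of these, 2 lack any improper symmetry element and so occur as enantiomeric pairs, giving 4 + 2 = 6 stereoisomers in total.

yes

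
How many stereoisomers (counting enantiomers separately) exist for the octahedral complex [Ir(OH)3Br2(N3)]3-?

3

An octahedron has six vertices in three trans pairs; every non-trans pair is cis.
Systematic placement gives 3 geometric isomers: OH mer, Br trans; OH mer, Br cis; OH fac, Br cis.
Each arrangement has an internal mirror plane or centre of symmetry, so none is chiral.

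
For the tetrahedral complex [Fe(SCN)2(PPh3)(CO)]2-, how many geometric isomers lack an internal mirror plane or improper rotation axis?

0

Only one geometric arrangement is possible.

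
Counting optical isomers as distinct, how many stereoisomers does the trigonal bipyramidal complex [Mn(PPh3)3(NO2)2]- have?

Systematic placement gives 3 geometric isomers: NO2 both axial; NO2 one axial, one equatorial; NO2 both equatorial.
Each arrangement has an internal mirror plane or centre of symmetry, so none is chiral.

3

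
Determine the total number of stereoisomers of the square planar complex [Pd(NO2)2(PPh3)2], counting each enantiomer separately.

In a square planar complex each vertex has one trans partner and two cis neighbours.
Working through the distinct placements yields 2 geometric isomers: NO2 cis; NO2 trans.
Each arrangement has an internal mirror plane or centre of symmetry, so none is chiral.

2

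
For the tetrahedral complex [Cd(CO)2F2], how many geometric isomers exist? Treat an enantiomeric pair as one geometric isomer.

Only one geometric arrangement is possible.

1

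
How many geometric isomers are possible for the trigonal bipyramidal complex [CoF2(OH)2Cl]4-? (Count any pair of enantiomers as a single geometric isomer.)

5

In a trigonal bipyramid the two axial positions differ from the three equatorial ones.
Exhaustive case analysis gives 5 geometric isomers.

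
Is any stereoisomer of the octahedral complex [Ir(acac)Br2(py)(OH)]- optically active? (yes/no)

yes

In an octahedral complex each vertex has one trans partner and four cis neighbours.
Each acac is bidentate and must span two cis positions.
There are 4 geometric isomers: Br trans; Br cis (3 arrangements, 2 chiral).
Of these, 2 lack any improper symmetry element and so occur as enantiomeric pairs, giving 4 + 2 = 6 stereoisomers in total.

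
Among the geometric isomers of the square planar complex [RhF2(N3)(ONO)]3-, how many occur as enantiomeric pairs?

In a square planar complex each vertex has one trans partner and two cis neighbours.
There are 2 geometric isomers: F cis; F trans.
Each arrangement has an internal mirror plane or centre of symmetry, so none is chiral.

0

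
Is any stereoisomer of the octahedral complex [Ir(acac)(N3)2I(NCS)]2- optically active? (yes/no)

yes

In an octahedral complex each vertex has one trans partner and four cis neighbours.
Each acac is bidentate and must span two cis positions.
Working through the distinct placements yields 4 geometric isomers: N3 cis (3 arrangements, 2 chiral); N3 trans.
Of these, 2 lack any improper symmetry element and so occur as enantiomeric pairs, giving 4 + 2 = 6 stereoisomers in total.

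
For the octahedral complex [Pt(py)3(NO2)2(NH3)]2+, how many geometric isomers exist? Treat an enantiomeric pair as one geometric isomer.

3

An octahedron has six vertices in three trans pairs; every non-trans pair is cis.
There are 3 geometric isomers: py mer, NO2 cis; py mer, NO2 trans; py fac, NO2 cis.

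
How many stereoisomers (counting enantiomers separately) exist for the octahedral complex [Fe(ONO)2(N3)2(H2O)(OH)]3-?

There are 6 geometric isomers: ONO trans, N3 cis; ONO cis, N3 cis (3 arrangements, 2 chiral); ONO trans, N3 trans; ONO cis, N3 trans.
Of these, 2 lack any improper symmetry element and so occur as enantiomeric pairs, giving 6 + 2 = 8 stereoisomers in total.

8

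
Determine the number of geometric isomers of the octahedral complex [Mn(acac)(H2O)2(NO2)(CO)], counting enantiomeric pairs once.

An octahedron has six vertices in three trans pairs; every non-trans pair is cis.
Each acac is bidentate and must span two cis positions.
The distinct arrangements are (4 in all): H2O cis (3 arrangements, 2 chiral); H2O trans.

4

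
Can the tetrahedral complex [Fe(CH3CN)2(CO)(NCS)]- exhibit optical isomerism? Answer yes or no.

no

In a tetrahedral complex all four positions are equivalent and every pair of ligands is adjacent — there is no cis/trans distinction.
Only one geometric arrangement is possible.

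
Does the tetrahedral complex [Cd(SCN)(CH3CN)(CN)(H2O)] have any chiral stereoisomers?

In a tetrahedral complex all four positions are equivalent and every pair of ligands is adjacent — there is no cis/trans distinction.
Only one geometric arrangement is possible; it has no improper symmetry element, so it exists as a pair of enantiomers (2 stereoisomers).

yes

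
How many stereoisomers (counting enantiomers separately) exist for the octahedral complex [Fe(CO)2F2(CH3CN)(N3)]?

8

The six octahedral sites form three mutually perpendicular trans pairs.
There are 6 geometric isomers: CO cis, F cis (3 arrangements, 2 chiral); CO cis, F trans; CO trans, F cis; CO trans, F trans.
Of these, 2 lack any improper symmetry element and so occur as enantiomeric pairs, giving 6 + 2 = 8 stereoisomers in total.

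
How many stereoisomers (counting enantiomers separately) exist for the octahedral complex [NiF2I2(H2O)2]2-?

6

In an octahedral complex each vertex has one trans partner and four cis neighbours.
Working through the distinct placements yields 5 geometric isomers: F trans, I trans, H2O trans; F trans, I cis, H2O cis; F cis, I trans, H2O cis; F cis, I cis, H2O cis (chiral); F cis, I cis, H2O trans.
One of these lacks any improper symmetry element and so occurs as an enantiomeric pair, giving 5 + 1 = 6 stereoisomers in total.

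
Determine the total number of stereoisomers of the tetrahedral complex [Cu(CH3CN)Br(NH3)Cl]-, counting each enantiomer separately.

2

Only one geometric arrangement is possible; it has no improper symmetry element, so it exists as a pair of enantiomers (2 stereoisomers).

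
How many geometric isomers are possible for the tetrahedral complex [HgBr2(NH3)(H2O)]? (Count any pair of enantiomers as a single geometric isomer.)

Only one geometric arrangement is possible.

1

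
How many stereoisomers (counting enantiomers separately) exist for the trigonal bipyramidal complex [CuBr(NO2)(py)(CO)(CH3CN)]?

20

A trigonal bipyramid has two axial and three equatorial sites, which are chemically inequivalent.
Systematic enumeration (placing each ligand type in turn and discarding arrangements equivalent by rotation or reflection) gives 10 geometric isomers.
Of these, 10 lack any improper symmetry element and so occur as enantiomeric pairs, giving 10 + 10 = 20 stereoisomers in total.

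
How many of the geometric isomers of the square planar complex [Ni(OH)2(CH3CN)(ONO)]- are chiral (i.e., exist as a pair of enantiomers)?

In a square planar complex each vertex has one trans partner and two cis neighbours.
Working through the distinct placements yields 2 geometric isomers: OH cis; OH trans.
Each arrangement has an internal mirror plane or centre of symmetry, so none is chiral.

0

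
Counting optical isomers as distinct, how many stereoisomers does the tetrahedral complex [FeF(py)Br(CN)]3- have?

In a tetrahedral complex all four positions are equivalent and every pair of ligands is adjacent — there is no cis/trans distinction.
Only one geometric arrangement is possible; it has no improper symmetry element, so it exists as a pair of enantiomers (2 stereoisomers).

2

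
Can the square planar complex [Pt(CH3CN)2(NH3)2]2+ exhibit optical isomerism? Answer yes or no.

In a square planar complex each vertex has one trans partner and two cis neighbours.
There are 2 geometric isomers: CH3CN cis; CH3CN trans.
Each arrangement has an internal mirror plane or centre of symmetry, so none is chiral.

no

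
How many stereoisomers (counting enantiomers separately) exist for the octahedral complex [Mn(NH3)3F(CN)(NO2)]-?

5

Systematic placement gives 4 geometric isomers: NH3 mer (3 arrangements); NH3 fac (chiral).
One of these lacks any improper symmetry element and so occurs as an enantiomeric pair, giving 4 + 1 = 5 stereoisomers in total.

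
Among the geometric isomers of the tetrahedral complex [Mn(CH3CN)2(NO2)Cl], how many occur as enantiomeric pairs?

In a tetrahedral complex all four positions are equivalent and every pair of ligands is adjacent — there is no cis/trans distinction.
Only one geometric arrangement is possible.

0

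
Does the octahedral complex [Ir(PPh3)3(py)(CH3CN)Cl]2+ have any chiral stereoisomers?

yes

In an octahedral complex each vertex has one trans partner and four cis neighbours.
There are 4 geometric isomers: PPh3 mer (3 arrangements); PPh3 fac (chiral).
One of these lacks any improper symmetry element and so occurs as an enantiomeric pair, giving 4 + 1 = 5 stereoisomers in total.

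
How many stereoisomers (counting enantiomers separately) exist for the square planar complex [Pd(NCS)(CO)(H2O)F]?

3

A square has two trans pairs of vertices; adjacent vertices are cis.
Systematic placement gives 3 geometric isomers: (CO/H2O trans, F/NCS trans); (CO/NCS trans, F/H2O trans); (CO/F trans, H2O/NCS trans).
Each arrangement has an internal mirror plane or centre of symmetry, so none is chiral.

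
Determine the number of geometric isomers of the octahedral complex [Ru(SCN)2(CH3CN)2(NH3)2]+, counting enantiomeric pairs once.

5

An octahedron has six vertices in three trans pairs; every non-trans pair is cis.
Systematic placement gives 5 geometric isomers: SCN trans, CH3CN trans, NH3 trans; SCN cis, CH3CN trans, NH3 cis; SCN trans, CH3CN cis, NH3 cis; SCN cis, CH3CN cis, NH3 cis (chiral); SCN cis, CH3CN cis, NH3 trans.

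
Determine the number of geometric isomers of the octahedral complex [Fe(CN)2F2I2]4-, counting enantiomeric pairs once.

5

In an octahedral complex each vertex has one trans partner and four cis neighbours.
Systematic placement gives 5 geometric isomers: CN trans, F trans, I trans; CN trans, F cis, I cis; CN cis, F cis, I trans; CN cis, F cis, I cis (chiral); CN cis, F trans, I cis.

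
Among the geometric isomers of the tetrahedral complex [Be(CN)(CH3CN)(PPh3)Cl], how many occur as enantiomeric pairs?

1

Only one geometric arrangement is possible; it has no improper symmetry element, so it exists as a pair of enantiomers (2 stereoisomers).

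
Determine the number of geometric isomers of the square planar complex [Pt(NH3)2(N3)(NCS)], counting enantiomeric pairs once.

2

In a square planar complex each vertex has one trans partner and two cis neighbours.
There are 2 geometric isomers: NH3 cis; NH3 trans.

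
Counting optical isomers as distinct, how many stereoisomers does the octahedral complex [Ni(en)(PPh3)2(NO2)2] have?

In an octahedral complex each vertex has one trans partner and four cis neighbours.
Each en is bidentate and must span two cis positions.
Systematic placement gives 3 geometric isomers: PPh3 cis, NO2 trans; PPh3 cis, NO2 cis (chiral); PPh3 trans, NO2 cis.
One of these lacks any improper symmetry element and so occurs as an enantiomeric pair, giving 3 + 1 = 4 stereoisomers in total.

4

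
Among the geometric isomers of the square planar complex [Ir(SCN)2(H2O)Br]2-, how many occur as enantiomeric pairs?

0

In a square planar complex each vertex has one trans partner and two cis neighbours.
The distinct arrangements are (2 in all): SCN cis; SCN trans.
Each arrangement has an internal mirror plane or centre of symmetry, so none is chiral.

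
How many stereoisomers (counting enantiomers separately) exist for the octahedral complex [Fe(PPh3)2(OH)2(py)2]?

The six octahedral sites form three mutually perpendicular trans pairs.
The distinct arrangements are (5 in all): PPh3 trans, OH trans, py trans; PPh3 cis, OH trans, py cis; PPh3 cis, OH cis, py trans; PPh3 cis, OH cis, py cis (chiral); PPh3 trans, OH cis, py cis.
One of these lacks any improper symmetry element and so occurs as an enantiomeric pair, giving 5 + 1 = 6 stereoisomers in total.

6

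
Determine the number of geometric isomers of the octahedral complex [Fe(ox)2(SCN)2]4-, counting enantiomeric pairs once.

2

An octahedron has six vertices in three trans pairs; every non-trans pair is cis.
Each ox is bidentate and must span two cis positions.
Systematic placement gives 2 geometric isomers: SCN trans; SCN cis (chiral).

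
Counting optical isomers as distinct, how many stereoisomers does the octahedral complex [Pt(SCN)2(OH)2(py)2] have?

An octahedron has six vertices in three trans pairs; every non-trans pair is cis.
There are 5 geometric isomers: SCN trans, OH trans, py trans; SCN cis, OH trans, py cis; SCN cis, OH cis, py trans; SCN cis, OH cis, py cis (chiral); SCN trans, OH cis, py cis.
One of these lacks any improper symmetry element and so occurs as an enantiomeric pair, giving 5 + 1 = 6 stereoisomers in total.

6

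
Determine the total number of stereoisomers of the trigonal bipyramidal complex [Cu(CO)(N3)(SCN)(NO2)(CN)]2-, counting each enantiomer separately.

20

In a trigonal bipyramid the two axial positions differ from the three equatorial ones.
Systematic enumeration (placing each ligand type in turn and discarding arrangements equivalent by rotation or reflection) gives 10 geometric isomers.
Of these, 10 lack any improper symmetry element and so occur as enantiomeric pairs, giving 10 + 10 = 20 stereoisomers in total.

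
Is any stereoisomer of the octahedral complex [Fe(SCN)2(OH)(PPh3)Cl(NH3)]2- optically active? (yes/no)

yes

In an octahedral complex each vertex has one trans partner and four cis neighbours.
Systematic enumeration (placing each ligand type in turn and discarding arrangements equivalent by rotation or reflection) gives 9 geometric isomers.
Of these, 6 lack any improper symmetry element and so occur as enantiomeric pairs, giving 9 + 6 = 15 stereoisomers in total.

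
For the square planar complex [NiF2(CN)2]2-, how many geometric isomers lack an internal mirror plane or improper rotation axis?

Systematic placement gives 2 geometric isomers: F cis; F trans.
Each arrangement has an internal mirror plane or centre of symmetry, so none is chiral.

0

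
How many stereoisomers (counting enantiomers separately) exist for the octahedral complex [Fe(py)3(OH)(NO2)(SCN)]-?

The six octahedral sites form three mutually perpendicular trans pairs.
Systematic placement gives 4 geometric isomers: py mer (3 arrangements); py fac (chiral).
One of these lacks any improper symmetry element and so occurs as an enantiomeric pair, giving 4 + 1 = 5 stereoisomers in total.

5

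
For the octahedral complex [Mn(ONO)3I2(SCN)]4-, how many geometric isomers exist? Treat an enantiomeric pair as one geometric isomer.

The six octahedral sites form three mutually perpendicular trans pairs.
Systematic placement gives 3 geometric isomers: ONO mer, I trans; ONO fac, I cis; ONO mer, I cis.

3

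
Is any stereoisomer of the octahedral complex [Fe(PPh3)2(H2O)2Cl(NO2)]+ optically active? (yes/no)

yes

An octahedron has six vertices in three trans pairs; every non-trans pair is cis.
There are 6 geometric isomers: PPh3 trans, H2O cis; PPh3 cis, H2O cis (3 arrangements, 2 chiral); PPh3 trans, H2O trans; PPh3 cis, H2O trans.
Of these, 2 lack any improper symmetry element and so occur as enantiomeric pairs, giving 6 + 2 = 8 stereoisomers in total.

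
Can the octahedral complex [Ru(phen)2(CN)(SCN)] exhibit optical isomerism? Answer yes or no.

yes

The six octahedral sites form three mutually perpendicular trans pairs.
Each phen is bidentate and must span two cis positions.
The distinct arrangements are (2 in all): CN and SCN mutually trans; CN and SCN mutually cis (chiral).
One of these lacks any improper symmetry element and so occurs as an enantiomeric pair, giving 2 + 1 = 3 stereoisomers in total.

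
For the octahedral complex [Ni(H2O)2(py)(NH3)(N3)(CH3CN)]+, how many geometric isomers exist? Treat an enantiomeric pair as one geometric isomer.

An octahedron has six vertices in three trans pairs; every non-trans pair is cis.
Systematic enumeration (placing each ligand type in turn and discarding arrangements equivalent by rotation or reflection) gives 9 geometric isomers.

9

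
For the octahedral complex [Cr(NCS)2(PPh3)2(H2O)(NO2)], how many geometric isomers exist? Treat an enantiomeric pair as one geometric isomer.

6

In an octahedral complex each vertex has one trans partner and four cis neighbours.
The distinct arrangements are (6 in all): NCS cis, PPh3 trans; NCS cis, PPh3 cis (3 arrangements, 2 chiral); NCS trans, PPh3 trans; NCS trans, PPh3 cis.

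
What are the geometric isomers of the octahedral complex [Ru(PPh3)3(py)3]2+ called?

fac and mer

An octahedron has six vertices in three trans pairs; every non-trans pair is cis.
Working through the distinct placements yields 2 geometric isomers: PPh3 mer; PPh3 fac.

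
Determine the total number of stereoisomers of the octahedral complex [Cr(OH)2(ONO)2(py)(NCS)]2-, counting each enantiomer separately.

An octahedron has six vertices in three trans pairs; every non-trans pair is cis.
The distinct arrangements are (6 in all): OH cis, ONO cis (3 arrangements, 2 chiral); OH cis, ONO trans; OH trans, ONO cis; OH trans, ONO trans.
Of these, 2 lack any improper symmetry element and so occur as enantiomeric pairs, giving 6 + 2 = 8 stereoisomers in total.

8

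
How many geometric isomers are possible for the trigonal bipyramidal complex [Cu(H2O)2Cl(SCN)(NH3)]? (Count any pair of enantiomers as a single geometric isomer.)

7

In a trigonal bipyramid the two axial positions differ from the three equatorial ones.
Exhaustive case analysis gives 7 geometric isomers.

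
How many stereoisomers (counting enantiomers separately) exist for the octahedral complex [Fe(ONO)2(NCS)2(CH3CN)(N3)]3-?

An octahedron has six vertices in three trans pairs; every non-trans pair is cis.
Systematic placement gives 6 geometric isomers: ONO trans, NCS trans; ONO cis, NCS cis (3 arrangements, 2 chiral); ONO trans, NCS cis; ONO cis, NCS trans.
Of these, 2 lack any improper symmetry element and so occur as enantiomeric pairs, giving 6 + 2 = 8 stereoisomers in total.

8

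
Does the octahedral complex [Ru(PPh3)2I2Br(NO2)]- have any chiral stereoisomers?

In an octahedral complex each vertex has one trans partner and four cis neighbours.
Systematic placement gives 6 geometric isomers: PPh3 trans, I cis; PPh3 cis, I cis (3 arrangements, 2 chiral); PPh3 trans, I trans; PPh3 cis, I trans.
Of these, 2 lack any improper symmetry element and so occur as enantiomeric pairs, giving 6 + 2 = 8 stereoisomers in total.

yes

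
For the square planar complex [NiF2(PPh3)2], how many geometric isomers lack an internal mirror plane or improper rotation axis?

Working through the distinct placements yields 2 geometric isomers: F cis; F trans.
Each arrangement has an internal mirror plane or centre of symmetry, so none is chiral.

0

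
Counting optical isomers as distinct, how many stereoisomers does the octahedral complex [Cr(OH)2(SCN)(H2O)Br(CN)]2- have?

The six octahedral sites form three mutually perpendicular trans pairs.
Placing the ligands in turn and identifying arrangements related by rotation or reflection leaves 9 distinct geometric isomers.
Of these, 6 lack any improper symmetry element and so occur as enantiomeric pairs, giving 9 + 6 = 15 stereoisomers in total.

15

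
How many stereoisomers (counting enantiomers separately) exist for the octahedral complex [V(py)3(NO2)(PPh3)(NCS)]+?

An octahedron has six vertices in three trans pairs; every non-trans pair is cis.
There are 4 geometric isomers: py mer (3 arrangements); py fac (chiral).
One of these lacks any improper symmetry element and so occurs as an enantiomeric pair, giving 4 + 1 = 5 stereoisomers in total.

5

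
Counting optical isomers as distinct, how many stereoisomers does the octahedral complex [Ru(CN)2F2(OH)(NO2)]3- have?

8

An octahedron has six vertices in three trans pairs; every non-trans pair is cis.
Systematic placement gives 6 geometric isomers: CN trans, F trans; CN trans, F cis; CN cis, F cis (3 arrangements, 2 chiral); CN cis, F trans.
Of these, 2 lack any improper symmetry element and so occur as enantiomeric pairs, giving 6 + 2 = 8 stereoisomers in total.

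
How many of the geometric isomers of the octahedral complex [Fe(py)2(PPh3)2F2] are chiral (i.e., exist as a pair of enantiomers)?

1

In an octahedral complex each vertex has one trans partner and four cis neighbours.
Systematic placement gives 5 geometric isomers: py trans, PPh3 trans, F trans; py cis, PPh3 cis, F trans; py trans, PPh3 cis, F cis; py cis, PPh3 cis, F cis (chiral); py cis, PPh3 trans, F cis.
One of these lacks any improper symmetry element and so occurs as an enantiomeric pair, giving 5 + 1 = 6 stereoisomers in total.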